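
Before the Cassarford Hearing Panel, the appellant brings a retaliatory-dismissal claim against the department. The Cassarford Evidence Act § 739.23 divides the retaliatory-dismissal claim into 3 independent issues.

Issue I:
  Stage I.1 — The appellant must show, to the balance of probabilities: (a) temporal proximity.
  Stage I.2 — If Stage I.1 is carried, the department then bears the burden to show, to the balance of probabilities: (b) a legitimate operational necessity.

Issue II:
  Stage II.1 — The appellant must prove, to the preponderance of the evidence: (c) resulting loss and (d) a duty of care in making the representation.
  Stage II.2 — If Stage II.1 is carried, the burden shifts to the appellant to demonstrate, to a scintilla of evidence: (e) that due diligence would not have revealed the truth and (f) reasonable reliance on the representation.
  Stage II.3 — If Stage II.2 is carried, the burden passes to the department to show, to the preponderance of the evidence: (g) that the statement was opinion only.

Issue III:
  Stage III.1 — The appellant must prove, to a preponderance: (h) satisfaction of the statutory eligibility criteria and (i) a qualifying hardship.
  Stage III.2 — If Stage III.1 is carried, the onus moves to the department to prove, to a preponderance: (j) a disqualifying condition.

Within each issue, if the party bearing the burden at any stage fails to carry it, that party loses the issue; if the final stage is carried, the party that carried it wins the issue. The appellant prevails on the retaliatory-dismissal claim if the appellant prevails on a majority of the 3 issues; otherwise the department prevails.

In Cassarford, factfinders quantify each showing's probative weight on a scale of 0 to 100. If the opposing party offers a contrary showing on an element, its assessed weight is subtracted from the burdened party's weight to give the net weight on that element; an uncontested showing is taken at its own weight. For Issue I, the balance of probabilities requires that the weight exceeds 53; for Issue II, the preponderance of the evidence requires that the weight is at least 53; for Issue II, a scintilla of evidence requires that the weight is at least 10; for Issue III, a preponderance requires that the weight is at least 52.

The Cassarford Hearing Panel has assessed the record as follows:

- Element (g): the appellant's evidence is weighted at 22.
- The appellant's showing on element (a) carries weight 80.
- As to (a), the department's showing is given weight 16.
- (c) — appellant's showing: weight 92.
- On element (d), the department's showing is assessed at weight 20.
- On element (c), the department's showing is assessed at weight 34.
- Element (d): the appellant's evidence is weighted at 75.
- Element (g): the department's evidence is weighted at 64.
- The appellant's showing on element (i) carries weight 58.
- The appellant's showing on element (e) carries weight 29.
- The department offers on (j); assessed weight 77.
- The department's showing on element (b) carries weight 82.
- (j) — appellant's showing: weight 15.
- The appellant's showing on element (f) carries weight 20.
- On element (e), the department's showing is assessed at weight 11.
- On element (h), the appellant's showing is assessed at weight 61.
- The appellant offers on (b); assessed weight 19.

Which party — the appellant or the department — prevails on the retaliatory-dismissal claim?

department

— Issue I —
Stage I.1 (appellant, the balance of probabilities, weight exceeds 53): (a) net 80−16=64 > 53 — meets.
  Stage I.1 is satisfied; the onus moves to the department.
Stage I.2 (department, the balance of probabilities, weight exceeds 53): (b) net 82−19=63 > 53 — meets.
  All elements met at the final stage.
Every stage carried; the department prevails on this issue.
— Issue II —
Stage II.1 — burden on appellant; standard: the preponderance of the evidence (weight is at least 53).
    (c): 92 − 34 = 58 ≥ 53 [met]
    (d): 75 − 20 = 55 ≥ 53 [met]
  Stage II.1 carried; the burden remains with the appellant.
Stage II.2 — burden on appellant; standard: a scintilla of evidence (weight is at least 10).
    (e): 29 − 11 = 18 ≥ 10 [met]
    (f): 20 ≥ 10 [met]
  Stage II.2 is satisfied; the onus moves to the department.
Stage II.3 — burden on department; standard: the preponderance of the evidence (weight is at least 53).
    (g): 64 − 22 = 42 < 53 [not met]
  The department does not carry Stage II.3.
The analysis ends at Stage II.3; the appellant prevails on this issue.
— Issue III —
Stage III.1 (appellant, a preponderance, weight is at least 52): (h) 61 ≥ 52 — meets; (i) 58 ≥ 52 — meets.
  Stage III.1 is satisfied; the onus moves to the department.
Stage III.2 (department, a preponderance, weight is at least 52): (j) net 77−15=62 ≥ 52 — meets.
  All elements met at the final stage.
With every stage satisfied, the department prevails on this issue.
Per-issue: Issue I → department; Issue II → appellant; Issue III → department. The appellant must prevail on a majority of issues; overall, the department prevails.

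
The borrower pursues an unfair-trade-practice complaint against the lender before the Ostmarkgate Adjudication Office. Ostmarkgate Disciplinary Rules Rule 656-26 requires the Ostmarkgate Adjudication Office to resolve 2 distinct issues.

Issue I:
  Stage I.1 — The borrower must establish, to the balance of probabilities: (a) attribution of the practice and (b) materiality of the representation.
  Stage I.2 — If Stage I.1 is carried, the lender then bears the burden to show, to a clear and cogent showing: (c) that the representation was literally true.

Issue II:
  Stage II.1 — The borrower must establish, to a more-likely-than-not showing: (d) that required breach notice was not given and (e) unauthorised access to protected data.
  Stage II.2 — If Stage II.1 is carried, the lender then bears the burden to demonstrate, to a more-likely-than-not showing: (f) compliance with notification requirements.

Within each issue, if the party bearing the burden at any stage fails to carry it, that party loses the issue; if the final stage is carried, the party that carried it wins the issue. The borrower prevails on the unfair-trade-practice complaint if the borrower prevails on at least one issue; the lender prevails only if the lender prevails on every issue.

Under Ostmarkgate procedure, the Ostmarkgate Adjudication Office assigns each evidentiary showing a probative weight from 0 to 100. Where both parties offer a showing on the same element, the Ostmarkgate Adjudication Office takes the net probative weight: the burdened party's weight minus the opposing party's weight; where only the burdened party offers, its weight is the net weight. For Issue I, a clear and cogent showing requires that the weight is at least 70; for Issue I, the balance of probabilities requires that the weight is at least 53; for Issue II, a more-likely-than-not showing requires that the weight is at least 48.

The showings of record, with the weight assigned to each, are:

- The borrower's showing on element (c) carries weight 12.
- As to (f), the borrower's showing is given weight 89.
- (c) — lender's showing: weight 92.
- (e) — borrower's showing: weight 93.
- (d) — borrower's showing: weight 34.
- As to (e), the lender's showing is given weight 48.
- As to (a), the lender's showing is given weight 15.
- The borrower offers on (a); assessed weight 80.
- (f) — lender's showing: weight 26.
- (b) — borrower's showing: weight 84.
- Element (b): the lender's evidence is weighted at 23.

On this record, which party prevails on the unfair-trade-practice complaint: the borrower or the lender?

lender

— Issue I —
Stage I.1 — burden on borrower; standard: the balance of probabilities (weight is at least 53).
    (a): 80 − 15 = 65 ≥ 53 [met]
    (b): 84 − 23 = 61 ≥ 53 [met]
  Stage I.1 carried; the burden shifts to the lender.
Stage I.2 — burden on lender; standard: a clear and cogent showing (weight is at least 70).
    (c): 92 − 12 = 80 ≥ 70 [met]
  The lender carries the last stage.
Every stage carried; the lender prevails on this issue.
— Issue II —
At Stage II.1 the borrower must meet a more-likely-than-not showing (weight is at least 48): on (d) the weight is 34, which does not reach 48, so (d) does not meet the standard; on (e) the weight is 93 less the opposing 48 gives net 45, which does not reach 48, so (e) does not meet the standard.
  The borrower does not carry Stage II.1.
The lender prevails on this issue.
Per-issue: Issue I → lender; Issue II → lender. The borrower must prevail on at least one issue; overall, the lender prevails.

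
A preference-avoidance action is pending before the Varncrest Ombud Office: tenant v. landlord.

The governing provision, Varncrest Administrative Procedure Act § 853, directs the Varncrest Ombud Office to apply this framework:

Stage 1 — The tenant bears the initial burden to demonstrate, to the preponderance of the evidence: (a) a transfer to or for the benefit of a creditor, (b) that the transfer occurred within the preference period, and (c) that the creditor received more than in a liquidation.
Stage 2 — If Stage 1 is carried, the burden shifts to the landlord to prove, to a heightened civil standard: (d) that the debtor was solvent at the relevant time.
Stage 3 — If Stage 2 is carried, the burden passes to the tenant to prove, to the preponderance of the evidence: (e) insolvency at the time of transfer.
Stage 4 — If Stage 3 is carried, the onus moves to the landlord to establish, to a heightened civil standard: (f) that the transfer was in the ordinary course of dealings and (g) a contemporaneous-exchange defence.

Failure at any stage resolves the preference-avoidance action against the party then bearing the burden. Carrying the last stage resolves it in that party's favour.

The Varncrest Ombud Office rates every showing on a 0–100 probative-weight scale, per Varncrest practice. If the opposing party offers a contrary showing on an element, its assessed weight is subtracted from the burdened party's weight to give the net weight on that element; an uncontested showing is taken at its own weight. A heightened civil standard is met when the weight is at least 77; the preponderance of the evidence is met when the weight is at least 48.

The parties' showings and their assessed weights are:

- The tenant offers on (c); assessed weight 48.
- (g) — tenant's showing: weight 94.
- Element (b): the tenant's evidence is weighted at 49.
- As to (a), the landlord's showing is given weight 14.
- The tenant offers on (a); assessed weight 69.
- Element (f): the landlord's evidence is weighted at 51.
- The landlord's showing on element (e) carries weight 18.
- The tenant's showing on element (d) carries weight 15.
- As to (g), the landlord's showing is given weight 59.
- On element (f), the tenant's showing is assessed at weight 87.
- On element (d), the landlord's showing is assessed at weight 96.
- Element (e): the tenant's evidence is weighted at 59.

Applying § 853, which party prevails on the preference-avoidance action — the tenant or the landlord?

Stage 1 — burden on tenant; standard: the preponderance of the evidence (weight is at least 48).
    (a): 69 − 14 = 55 ≥ 48 [met]
    (b): 49 ≥ 48 [met]
    (c): 48 ≥ 48 [met]
  Stage 1 is satisfied; the onus moves to the landlord.
Stage 2 — burden on landlord; standard: a heightened civil standard (weight is at least 77).
    (d): 96 − 15 = 81 ≥ 77 [met]
  Stage 2 is satisfied; the onus moves to the tenant.
Stage 3 — burden on tenant; standard: the preponderance of the evidence (weight is at least 48).
    (e): 59 − 18 = 41 < 48 [not met]
  Stage 3 not carried; the tenant fails its burden.
The landlord prevails.

landlord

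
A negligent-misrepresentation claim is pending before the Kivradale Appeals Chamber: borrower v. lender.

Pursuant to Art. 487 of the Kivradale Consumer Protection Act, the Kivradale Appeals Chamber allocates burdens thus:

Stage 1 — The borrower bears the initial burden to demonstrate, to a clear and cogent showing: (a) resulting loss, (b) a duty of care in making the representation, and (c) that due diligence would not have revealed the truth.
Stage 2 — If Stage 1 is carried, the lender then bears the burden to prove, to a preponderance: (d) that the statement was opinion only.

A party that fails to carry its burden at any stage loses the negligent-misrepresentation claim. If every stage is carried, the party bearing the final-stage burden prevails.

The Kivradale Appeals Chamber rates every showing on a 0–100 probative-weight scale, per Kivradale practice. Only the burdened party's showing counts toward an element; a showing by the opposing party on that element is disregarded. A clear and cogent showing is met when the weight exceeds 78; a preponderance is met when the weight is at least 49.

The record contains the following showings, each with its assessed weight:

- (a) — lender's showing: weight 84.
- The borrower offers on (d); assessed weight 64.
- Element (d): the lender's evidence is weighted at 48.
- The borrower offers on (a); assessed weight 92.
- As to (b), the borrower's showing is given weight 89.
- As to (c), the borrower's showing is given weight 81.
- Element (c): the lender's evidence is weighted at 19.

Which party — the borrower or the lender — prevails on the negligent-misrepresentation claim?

borrower

Stage 1 (borrower, a clear and cogent showing, weight exceeds 78): (a) 92 (lender's 84 disregarded) > 78 — meets; (b) 89 > 78 — meets; (c) 81 (lender's 19 disregarded) > 78 — meets.
  Stage 1 carried; the burden shifts to the lender.
Stage 2 (lender, a preponderance, weight is at least 49): (d) 48 (borrower's 64 disregarded) < 49 — fails.
  The lender does not carry Stage 2.
So the borrower prevails.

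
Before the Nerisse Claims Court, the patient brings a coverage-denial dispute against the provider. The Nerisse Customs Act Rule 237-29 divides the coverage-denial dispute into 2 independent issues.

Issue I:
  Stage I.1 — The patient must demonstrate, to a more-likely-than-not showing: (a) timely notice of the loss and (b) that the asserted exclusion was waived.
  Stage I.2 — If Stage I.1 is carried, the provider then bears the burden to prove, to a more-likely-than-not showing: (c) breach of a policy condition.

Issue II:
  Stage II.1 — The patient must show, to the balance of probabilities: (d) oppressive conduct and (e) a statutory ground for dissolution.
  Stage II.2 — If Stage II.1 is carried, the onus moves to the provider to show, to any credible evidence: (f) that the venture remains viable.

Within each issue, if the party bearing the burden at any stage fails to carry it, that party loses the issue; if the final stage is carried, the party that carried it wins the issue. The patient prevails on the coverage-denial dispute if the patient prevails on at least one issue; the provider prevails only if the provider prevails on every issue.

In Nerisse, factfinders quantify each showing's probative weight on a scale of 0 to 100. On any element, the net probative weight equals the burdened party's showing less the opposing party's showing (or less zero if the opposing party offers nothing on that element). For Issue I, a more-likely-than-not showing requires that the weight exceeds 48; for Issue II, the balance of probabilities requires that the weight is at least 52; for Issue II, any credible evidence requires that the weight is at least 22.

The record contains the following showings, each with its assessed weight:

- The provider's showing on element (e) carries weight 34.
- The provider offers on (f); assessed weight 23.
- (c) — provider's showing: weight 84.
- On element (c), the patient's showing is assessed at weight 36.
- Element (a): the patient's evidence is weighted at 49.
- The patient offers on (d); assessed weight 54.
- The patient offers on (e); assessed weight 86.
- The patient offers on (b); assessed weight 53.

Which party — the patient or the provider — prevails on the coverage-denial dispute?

— Issue I —
Stage I.1 (patient, a more-likely-than-not showing, weight exceeds 48): (a) 49 > 48 — meets; (b) 53 > 48 — meets.
  All elements met. The burden passes to the provider.
Stage I.2 (provider, a more-likely-than-not showing, weight exceeds 48): (c) net 84−36=48 ≤ 48 — fails.
  Not every element is met, so the provider fails to carry Stage I.2.
The analysis ends at Stage I.2; the patient prevails on this issue.
— Issue II —
Stage II.1 — burden on patient; standard: the balance of probabilities (weight is at least 52).
    (d): 54 ≥ 52 [met]
    (e): 86 − 34 = 52 ≥ 52 [met]
  Stage II.1 is satisfied; the onus moves to the provider.
Stage II.2 — burden on provider; standard: any credible evidence (weight is at least 22).
    (f): 23 ≥ 22 [met]
  Stage II.2 carried; the final stage is satisfied.
With every stage satisfied, the provider prevails on this issue.
Per-issue: Issue I → patient; Issue II → provider. The patient must prevail on at least one issue; overall, the patient prevails.

patient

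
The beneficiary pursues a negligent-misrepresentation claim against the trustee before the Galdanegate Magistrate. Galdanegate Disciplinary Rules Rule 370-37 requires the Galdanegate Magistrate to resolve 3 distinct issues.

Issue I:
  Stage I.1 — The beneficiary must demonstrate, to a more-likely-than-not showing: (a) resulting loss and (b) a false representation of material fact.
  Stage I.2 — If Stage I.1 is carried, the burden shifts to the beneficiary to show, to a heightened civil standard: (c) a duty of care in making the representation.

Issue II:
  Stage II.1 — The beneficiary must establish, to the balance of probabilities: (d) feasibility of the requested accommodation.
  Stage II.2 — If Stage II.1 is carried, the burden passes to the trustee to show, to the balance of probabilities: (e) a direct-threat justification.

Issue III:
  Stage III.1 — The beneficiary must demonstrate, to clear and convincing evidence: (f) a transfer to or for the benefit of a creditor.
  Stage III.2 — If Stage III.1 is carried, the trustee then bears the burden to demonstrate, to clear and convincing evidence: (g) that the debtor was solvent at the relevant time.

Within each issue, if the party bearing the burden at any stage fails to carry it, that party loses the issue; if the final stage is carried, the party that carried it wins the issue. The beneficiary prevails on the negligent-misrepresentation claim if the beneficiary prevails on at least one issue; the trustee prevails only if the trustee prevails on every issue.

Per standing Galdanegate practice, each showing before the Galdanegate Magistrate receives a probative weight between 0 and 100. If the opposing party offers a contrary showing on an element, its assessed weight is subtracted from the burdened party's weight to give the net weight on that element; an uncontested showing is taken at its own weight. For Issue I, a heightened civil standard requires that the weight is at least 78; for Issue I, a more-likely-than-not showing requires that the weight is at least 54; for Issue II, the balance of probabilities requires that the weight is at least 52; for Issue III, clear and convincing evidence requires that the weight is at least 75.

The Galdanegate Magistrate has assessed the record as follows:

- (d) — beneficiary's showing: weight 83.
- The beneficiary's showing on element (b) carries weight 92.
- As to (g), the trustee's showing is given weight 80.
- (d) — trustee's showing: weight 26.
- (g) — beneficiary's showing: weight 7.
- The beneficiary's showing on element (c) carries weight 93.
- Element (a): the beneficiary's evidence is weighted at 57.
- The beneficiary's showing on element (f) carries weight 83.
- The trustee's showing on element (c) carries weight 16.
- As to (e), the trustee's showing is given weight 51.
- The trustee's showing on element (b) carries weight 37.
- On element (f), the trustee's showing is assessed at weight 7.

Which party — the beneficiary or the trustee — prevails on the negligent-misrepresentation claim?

beneficiary

— Issue I —
Stage I.1 (beneficiary, a more-likely-than-not showing, weight is at least 54): (a) 57 ≥ 54 — meets; (b) net 92−37=55 ≥ 54 — meets.
  Stage I.1 carried; the burden remains with the beneficiary.
Stage I.2 (beneficiary, a heightened civil standard, weight is at least 78): (c) net 93−16=77 < 78 — fails.
  Not every element is met, so the beneficiary fails to carry Stage I.2.
The analysis ends at Stage I.2; the trustee prevails on this issue.
— Issue II —
At Stage II.1 the beneficiary must meet the balance of probabilities (weight is at least 52): on (d) the weight is 83 less the opposing 26 gives net 57, which does reach 52, so (d) meets the standard.
  Stage II.1 is satisfied; the onus moves to the trustee.
At Stage II.2 the trustee must meet the balance of probabilities (weight is at least 52): on (e) the weight is 51, which does not reach 52, so (e) does not meet the standard.
  The trustee does not carry Stage II.2.
The beneficiary prevails on this issue.
— Issue III —
Stage III.1 — burden on beneficiary; standard: clear and convincing evidence (weight is at least 75).
    (f): 83 − 7 = 76 ≥ 75 [met]
  The beneficiary carries Stage III.1; the trustee now bears the burden.
Stage III.2 — burden on trustee; standard: clear and convincing evidence (weight is at least 75).
    (g): 80 − 7 = 73 < 75 [not met]
  The trustee does not carry Stage III.2.
The analysis ends at Stage III.2; the beneficiary prevails on this issue.
Per-issue: Issue I → trustee; Issue II → beneficiary; Issue III → beneficiary. The beneficiary must prevail on at least one issue; overall, the beneficiary prevails.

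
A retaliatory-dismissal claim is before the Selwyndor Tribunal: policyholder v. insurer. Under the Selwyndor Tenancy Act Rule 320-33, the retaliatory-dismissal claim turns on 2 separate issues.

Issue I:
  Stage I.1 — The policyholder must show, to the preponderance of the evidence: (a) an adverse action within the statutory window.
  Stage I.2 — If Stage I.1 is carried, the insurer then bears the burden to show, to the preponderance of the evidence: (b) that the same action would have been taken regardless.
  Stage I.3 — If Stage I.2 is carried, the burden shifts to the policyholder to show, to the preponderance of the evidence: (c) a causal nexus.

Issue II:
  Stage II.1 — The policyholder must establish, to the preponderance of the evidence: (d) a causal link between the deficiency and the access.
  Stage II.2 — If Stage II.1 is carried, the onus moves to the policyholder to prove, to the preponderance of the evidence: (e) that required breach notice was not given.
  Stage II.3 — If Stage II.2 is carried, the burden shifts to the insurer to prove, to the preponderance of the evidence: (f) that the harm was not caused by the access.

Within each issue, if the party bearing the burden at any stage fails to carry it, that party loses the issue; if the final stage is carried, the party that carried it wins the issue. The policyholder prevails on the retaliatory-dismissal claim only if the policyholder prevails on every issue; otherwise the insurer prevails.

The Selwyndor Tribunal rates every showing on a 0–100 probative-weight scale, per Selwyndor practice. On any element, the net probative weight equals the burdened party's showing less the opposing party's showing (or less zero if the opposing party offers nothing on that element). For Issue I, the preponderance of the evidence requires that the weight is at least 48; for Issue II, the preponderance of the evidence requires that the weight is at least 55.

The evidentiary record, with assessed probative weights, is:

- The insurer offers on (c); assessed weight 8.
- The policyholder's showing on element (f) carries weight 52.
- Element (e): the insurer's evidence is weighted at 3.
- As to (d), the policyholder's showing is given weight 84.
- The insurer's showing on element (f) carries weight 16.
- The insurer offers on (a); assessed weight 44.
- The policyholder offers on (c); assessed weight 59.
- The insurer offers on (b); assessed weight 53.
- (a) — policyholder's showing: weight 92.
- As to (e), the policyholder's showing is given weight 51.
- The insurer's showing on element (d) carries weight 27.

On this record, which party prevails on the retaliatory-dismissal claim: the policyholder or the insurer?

— Issue I —
At Stage I.1 the policyholder must meet the preponderance of the evidence (weight is at least 48): on (a) the weight is 92 less the opposing 44 gives net 48, ≥ 48, so (a) meets the standard.
  All elements met. The burden passes to the insurer.
At Stage I.2 the insurer must meet the preponderance of the evidence (weight is at least 48): on (b) the weight is 53, ≥ 48, so (b) meets the standard.
  The insurer carries Stage I.2; the policyholder now bears the burden.
At Stage I.3 the policyholder must meet the preponderance of the evidence (weight is at least 48): on (c) the weight is 59 less the opposing 8 gives net 51, which does reach 48, so (c) meets the standard.
  The policyholder carries the last stage.
Every stage carried; the policyholder prevails on this issue.
— Issue II —
At Stage II.1 the policyholder must meet the preponderance of the evidence (weight is at least 55): on (d) the weight is 84 less the opposing 27 gives net 57, which does reach 55, so (d) meets the standard.
  Stage II.1 is satisfied; the policyholder continues to bear the burden.
At Stage II.2 the policyholder must meet the preponderance of the evidence (weight is at least 55): on (e) the weight is 51 less the opposing 3 gives net 48, < 55, so (e) does not meet the standard.
  Not every element is met, so the policyholder fails to carry Stage II.2.
The analysis ends at Stage II.2; the insurer prevails on this issue.
Per-issue: Issue I → policyholder; Issue II → insurer. The policyholder must prevail on every issue; overall, the insurer prevails.

insurer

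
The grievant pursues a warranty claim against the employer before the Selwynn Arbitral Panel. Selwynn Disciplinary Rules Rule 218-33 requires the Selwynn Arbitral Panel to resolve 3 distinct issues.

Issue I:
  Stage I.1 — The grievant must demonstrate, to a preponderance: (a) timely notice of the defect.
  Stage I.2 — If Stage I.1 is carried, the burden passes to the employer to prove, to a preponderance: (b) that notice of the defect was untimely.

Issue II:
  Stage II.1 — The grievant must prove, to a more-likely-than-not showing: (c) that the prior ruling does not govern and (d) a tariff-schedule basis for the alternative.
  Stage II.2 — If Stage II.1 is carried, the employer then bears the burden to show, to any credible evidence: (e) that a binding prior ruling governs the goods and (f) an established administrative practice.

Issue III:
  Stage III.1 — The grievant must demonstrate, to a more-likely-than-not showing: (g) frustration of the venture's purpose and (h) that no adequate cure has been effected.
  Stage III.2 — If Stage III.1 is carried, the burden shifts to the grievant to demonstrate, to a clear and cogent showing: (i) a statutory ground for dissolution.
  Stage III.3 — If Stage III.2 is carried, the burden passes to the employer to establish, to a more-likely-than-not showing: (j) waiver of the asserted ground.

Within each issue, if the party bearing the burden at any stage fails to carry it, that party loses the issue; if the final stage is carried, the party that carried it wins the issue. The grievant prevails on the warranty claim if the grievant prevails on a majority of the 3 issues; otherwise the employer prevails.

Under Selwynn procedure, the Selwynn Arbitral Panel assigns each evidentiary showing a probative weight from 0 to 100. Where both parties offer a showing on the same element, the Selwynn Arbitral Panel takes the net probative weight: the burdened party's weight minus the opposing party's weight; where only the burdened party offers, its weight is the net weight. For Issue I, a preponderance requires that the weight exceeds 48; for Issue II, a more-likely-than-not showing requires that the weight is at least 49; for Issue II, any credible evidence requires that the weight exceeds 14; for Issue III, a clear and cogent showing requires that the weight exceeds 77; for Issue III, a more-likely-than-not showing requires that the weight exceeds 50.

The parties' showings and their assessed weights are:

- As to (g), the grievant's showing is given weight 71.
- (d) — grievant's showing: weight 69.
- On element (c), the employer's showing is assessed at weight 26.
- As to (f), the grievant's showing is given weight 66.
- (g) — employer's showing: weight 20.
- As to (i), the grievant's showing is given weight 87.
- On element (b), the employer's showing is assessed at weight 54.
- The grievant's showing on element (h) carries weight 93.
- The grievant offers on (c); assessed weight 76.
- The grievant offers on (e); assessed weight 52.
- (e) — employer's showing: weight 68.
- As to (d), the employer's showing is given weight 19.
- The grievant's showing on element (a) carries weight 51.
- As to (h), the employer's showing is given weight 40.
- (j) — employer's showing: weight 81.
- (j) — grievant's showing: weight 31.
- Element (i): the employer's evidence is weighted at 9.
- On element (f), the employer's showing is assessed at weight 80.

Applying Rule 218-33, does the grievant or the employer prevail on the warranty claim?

— Issue I —
Stage I.1 — burden on grievant; standard: a preponderance (weight exceeds 48).
    (a): 51 > 48 [met]
  Stage I.1 is satisfied; the onus moves to the employer.
Stage I.2 — burden on employer; standard: a preponderance (weight exceeds 48).
    (b): 54 > 48 [met]
  Stage I.2 carried; the final stage is satisfied.
Every stage carried; the employer prevails on this issue.
— Issue II —
Stage II.1 (grievant, a more-likely-than-not showing, weight is at least 49): (c) net 76−26=50 ≥ 49 — meets; (d) net 69−19=50 ≥ 49 — meets.
  Stage II.1 carried; the burden shifts to the employer.
Stage II.2 (employer, any credible evidence, weight exceeds 14): (e) net 68−52=16 > 14 — meets; (f) net 80−66=14 ≤ 14 — fails.
  The employer does not carry Stage II.2.
The analysis ends at Stage II.2; the grievant prevails on this issue.
— Issue III —
Stage III.1 (grievant, a more-likely-than-not showing, weight exceeds 50): (g) net 71−20=51 > 50 — meets; (h) net 93−40=53 > 50 — meets.
  All elements met. The grievant retains the burden for Stage III.2.
Stage III.2 (grievant, a clear and cogent showing, weight exceeds 77): (i) net 87−9=78 > 77 — meets.
  Stage III.2 is satisfied; the onus moves to the employer.
Stage III.3 (employer, a more-likely-than-not showing, weight exceeds 50): (j) net 81−31=50 ≤ 50 — fails.
  Stage III.3 not carried; the employer fails its burden.
So the grievant prevails on this issue.
Per-issue: Issue I → employer; Issue II → grievant; Issue III → grievant. The grievant must prevail on a majority of issues; overall, the grievant prevails.

grievant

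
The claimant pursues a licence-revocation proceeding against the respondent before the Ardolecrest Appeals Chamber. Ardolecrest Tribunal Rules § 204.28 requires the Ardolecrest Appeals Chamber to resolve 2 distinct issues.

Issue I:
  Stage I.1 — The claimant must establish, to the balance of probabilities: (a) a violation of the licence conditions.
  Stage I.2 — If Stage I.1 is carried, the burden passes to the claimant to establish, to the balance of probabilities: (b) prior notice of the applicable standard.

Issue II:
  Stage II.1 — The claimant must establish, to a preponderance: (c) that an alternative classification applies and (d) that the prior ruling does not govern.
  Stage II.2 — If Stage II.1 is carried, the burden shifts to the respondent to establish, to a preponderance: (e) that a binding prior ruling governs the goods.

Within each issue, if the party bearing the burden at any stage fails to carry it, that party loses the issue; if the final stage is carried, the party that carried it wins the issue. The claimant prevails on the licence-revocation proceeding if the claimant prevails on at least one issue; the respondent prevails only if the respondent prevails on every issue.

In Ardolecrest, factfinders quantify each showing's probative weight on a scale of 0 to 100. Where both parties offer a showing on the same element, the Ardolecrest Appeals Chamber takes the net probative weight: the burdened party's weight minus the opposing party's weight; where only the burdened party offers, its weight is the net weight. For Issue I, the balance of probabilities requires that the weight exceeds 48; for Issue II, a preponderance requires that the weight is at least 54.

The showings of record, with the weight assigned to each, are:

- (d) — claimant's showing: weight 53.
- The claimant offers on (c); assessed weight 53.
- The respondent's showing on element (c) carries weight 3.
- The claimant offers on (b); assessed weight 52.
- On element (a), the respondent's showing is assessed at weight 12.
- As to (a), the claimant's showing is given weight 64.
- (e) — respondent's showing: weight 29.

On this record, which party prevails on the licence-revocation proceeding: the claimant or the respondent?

claimant

— Issue I —
Stage I.1 — burden on claimant; standard: the balance of probabilities (weight exceeds 48).
    (a): 64 − 12 = 52 > 48 [met]
  All elements met. The claimant retains the burden for Stage I.2.
Stage I.2 — burden on claimant; standard: the balance of probabilities (weight exceeds 48).
    (b): 52 > 48 [met]
  All elements met at the final stage.
All stages carried — the claimant prevails on this issue.
— Issue II —
At Stage II.1 the claimant must meet a preponderance (weight is at least 54): on (c) the weight is 53 less the opposing 3 gives net 50, < 54, so (c) does not meet the standard; on (d) the weight is 53, < 54, so (d) does not meet the standard.
  Stage II.1 not carried; the claimant fails its burden.
The analysis ends at Stage II.1; the respondent prevails on this issue.
Per-issue: Issue I → claimant; Issue II → respondent. The claimant must prevail on at least one issue; overall, the claimant prevails.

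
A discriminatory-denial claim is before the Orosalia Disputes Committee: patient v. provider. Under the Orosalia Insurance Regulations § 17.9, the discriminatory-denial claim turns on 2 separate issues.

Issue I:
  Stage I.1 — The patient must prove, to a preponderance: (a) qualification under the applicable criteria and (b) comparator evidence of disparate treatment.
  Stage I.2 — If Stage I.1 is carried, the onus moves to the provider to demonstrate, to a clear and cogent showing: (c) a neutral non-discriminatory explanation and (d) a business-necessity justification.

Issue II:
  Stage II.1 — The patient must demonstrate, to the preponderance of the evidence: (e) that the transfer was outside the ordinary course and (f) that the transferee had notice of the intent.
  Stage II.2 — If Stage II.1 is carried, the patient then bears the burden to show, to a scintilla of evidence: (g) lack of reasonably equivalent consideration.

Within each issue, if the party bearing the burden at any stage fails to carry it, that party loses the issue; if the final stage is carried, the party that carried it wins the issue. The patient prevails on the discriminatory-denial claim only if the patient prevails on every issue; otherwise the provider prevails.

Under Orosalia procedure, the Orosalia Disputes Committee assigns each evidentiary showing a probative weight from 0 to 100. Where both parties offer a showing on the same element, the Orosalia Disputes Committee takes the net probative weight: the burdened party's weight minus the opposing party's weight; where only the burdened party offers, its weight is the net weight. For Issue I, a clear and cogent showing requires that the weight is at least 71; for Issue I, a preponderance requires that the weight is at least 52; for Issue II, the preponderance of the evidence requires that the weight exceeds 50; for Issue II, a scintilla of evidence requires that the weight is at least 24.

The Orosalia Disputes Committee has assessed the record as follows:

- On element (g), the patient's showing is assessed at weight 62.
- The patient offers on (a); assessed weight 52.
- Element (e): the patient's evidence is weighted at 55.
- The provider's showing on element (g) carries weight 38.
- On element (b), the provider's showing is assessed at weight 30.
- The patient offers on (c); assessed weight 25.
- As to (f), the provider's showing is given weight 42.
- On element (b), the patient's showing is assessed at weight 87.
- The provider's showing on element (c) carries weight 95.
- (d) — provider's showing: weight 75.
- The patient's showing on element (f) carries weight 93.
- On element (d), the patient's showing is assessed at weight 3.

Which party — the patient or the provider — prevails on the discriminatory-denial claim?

patient

— Issue I —
At Stage I.1 the patient must meet a preponderance (weight is at least 52): on (a) the weight is 52, which does reach 52, so (a) meets the standard; on (b) the weight is 87 less the opposing 30 gives net 57, ≥ 52, so (b) meets the standard.
  Stage I.1 is satisfied; the onus moves to the provider.
At Stage I.2 the provider must meet a clear and cogent showing (weight is at least 71): on (c) the weight is 95 less the opposing 25 gives net 70, which does not reach 71, so (c) does not meet the standard; on (d) the weight is 75 less the opposing 3 gives net 72, ≥ 71, so (d) meets the standard.
  The provider does not carry Stage I.2.
The analysis ends at Stage I.2; the patient prevails on this issue.
— Issue II —
Stage II.1 (patient, the preponderance of the evidence, weight exceeds 50): (e) 55 > 50 — meets; (f) net 93−42=51 > 50 — meets.
  All elements met. The patient retains the burden for Stage II.2.
Stage II.2 (patient, a scintilla of evidence, weight is at least 24): (g) net 62−38=24 ≥ 24 — meets.
  All elements met at the final stage.
All stages carried — the patient prevails on this issue.
Per-issue: Issue I → patient; Issue II → patient. The patient must prevail on every issue; overall, the patient prevails.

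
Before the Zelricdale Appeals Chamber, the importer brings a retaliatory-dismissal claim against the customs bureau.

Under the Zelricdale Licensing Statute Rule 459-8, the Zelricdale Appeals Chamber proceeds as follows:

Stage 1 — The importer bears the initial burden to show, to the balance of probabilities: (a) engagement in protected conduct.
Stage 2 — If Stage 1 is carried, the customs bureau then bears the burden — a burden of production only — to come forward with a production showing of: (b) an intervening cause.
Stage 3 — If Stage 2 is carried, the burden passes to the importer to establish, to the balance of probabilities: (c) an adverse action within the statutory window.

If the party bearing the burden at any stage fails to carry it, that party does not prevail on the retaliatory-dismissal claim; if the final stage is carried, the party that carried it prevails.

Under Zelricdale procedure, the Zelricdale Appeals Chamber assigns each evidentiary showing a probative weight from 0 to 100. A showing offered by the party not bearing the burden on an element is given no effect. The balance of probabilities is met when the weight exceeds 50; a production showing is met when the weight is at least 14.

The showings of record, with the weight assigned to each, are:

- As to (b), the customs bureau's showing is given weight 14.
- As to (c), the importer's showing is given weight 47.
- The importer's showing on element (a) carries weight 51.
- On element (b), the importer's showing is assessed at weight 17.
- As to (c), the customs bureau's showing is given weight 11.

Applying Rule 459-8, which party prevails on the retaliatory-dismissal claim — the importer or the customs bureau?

customs bureau

Stage 1 — burden on importer; standard: the balance of probabilities (weight exceeds 50).
    (a): 51 > 50 [met]
  Stage 1 is satisfied; the onus moves to the customs bureau.
Stage 2 — burden on customs bureau; standard: a production showing (weight is at least 14).
    (b): 14 (importer's 17 disregarded) ≥ 14 [met]
  Stage 2 carried; the burden shifts to the importer.
Stage 3 — burden on importer; standard: the balance of probabilities (weight exceeds 50).
    (c): 47 (customs bureau's 11 disregarded) ≤ 50 [not met]
  Stage 3 not carried; the importer fails its burden.
So the customs bureau prevails.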